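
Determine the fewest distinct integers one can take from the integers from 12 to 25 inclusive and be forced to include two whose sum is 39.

9

A set avoiding the sum 39 can contain at most one of each pair {x, 39−x}, plus the 2 elements whose complement lies outside the range.
The integers 12, …, 19 (8 of them) are such a set: any two sum to at least 12+13 = 25 and at most 18+19 = 37 < 39.
Any 9th integer completes one of the 6 pairs, so 9 choices force a sum of 39.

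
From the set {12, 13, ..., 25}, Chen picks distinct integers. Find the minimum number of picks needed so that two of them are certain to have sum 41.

Group the elements by complementary pair {x, 41−x}: {16,25}, {17,24}, {18,23}, …, giving 5 two-element pairs and 4 integers whose partner 41−x falls outside [12,25].
Treating each of those 9 groups as a pigeonhole, one can pick one integer per group — 9 integers — with no two summing to 41.
The 10th integer lands in an occupied pair, forcing a sum of 41.

10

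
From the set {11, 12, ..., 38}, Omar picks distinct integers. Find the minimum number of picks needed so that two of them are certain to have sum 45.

17

Two chosen integers sum to 45 exactly when both halves of some pair {x, 45−x} with 11 ≤ x ≤ 45−x ≤ 34 are chosen — 12 such pairs.
The remaining 4 elements (those with no distinct partner in range) can never complete a 45-sum, so the worst case takes all of them and one from each pair: 4 + 12 = 16.
By the pigeonhole principle, the 17th integer has to be the second member of some pair, so 16 + 1 = 17.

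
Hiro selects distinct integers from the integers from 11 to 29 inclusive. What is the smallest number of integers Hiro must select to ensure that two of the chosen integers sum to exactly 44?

13

Two chosen integers sum to 44 exactly when both halves of some pair {x, 44−x} with 15 ≤ x ≤ 44−x ≤ 29 are chosen — 7 such pairs.
The remaining 5 elements (those with no distinct partner in range) can never complete a 44-sum, so the worst case takes all of them and one from each pair: 5 + 7 = 12.
By the pigeonhole principle, the 13th integer has to be the second member of some pair, so 12 + 1 = 13.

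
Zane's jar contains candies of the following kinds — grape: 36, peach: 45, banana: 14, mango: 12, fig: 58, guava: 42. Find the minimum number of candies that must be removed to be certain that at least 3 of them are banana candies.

196

In the worst case for collecting banana candies, every non-banana candy comes out first.
There are 36 + 45 + 12 + 58 + 42 = 193 non-banana candies altogether.
After those, each further candy must be banana, so 193 + 3 = 196 draws guarantee 3 banana candies.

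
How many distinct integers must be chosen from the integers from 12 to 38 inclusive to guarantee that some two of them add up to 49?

15

A set avoiding the sum 49 can contain at most one of each pair {x, 49−x}, plus the 1 element whose complement lies outside the range.
The integers 25, …, 38 (14 of them) are such a set: any two sum to at least 25+26 = 51 > 49.
By pigeonhole, any 15th integer completes one of the 13 pairs, so 15 choices force a sum of 49.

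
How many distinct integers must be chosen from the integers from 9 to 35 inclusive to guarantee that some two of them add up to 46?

16

Group the elements by complementary pair {x, 46−x}: {11,35}, {12,34}, {13,33}, …, giving 12 two-element pairs, the single value 23 (it cannot pair with itself since the integers are distinct), and 2 integers whose partner 46−x falls outside [9,35].
Treating each of those 15 groups as a pigeonhole, one can pick one integer per group — 15 integers — with no two summing to 46.
The 16th integer lands in an occupied pair, forcing a sum of 46.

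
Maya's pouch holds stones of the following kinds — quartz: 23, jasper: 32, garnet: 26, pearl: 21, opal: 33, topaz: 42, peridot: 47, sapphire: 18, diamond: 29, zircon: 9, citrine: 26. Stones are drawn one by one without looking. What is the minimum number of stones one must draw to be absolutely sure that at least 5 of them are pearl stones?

In the worst case for collecting pearl stones, every non-pearl stone comes out first.
There are 23 + 32 + 26 + 33 + 42 + 47 + 18 + 29 + 9 + 26 = 285 non-pearl stones altogether.
After those, each further stone must be pearl, so 285 + 5 = 290 draws guarantee 5 pearl stones.

290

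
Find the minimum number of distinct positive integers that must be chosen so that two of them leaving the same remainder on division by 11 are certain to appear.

12

By the pigeonhole principle, the 11 residue classes mod 11 are the pigeonholes.
With 11 integers one could put 1 in each residue class and have no class reach 2.
The 12th integer pushes some class to 2, so 11·1 + 1 = 12.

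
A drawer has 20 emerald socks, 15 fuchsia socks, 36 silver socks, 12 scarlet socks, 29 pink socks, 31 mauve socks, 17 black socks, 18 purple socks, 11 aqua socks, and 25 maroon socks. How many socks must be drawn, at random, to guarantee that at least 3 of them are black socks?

In the worst case for collecting black socks, every non-black sock comes out first.
There are 20 + 15 + 36 + 12 + 29 + 31 + 18 + 11 + 25 = 197 non-black socks altogether.
After those, each further sock must be black, so 197 + 3 = 200 draws guarantee 3 black socks.

200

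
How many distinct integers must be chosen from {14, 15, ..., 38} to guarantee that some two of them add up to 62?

Group the elements by complementary pair {x, 62−x}: {24,38}, {25,37}, {26,36}, …, giving 7 two-element pairs, the single value 31 (it cannot pair with itself since the integers are distinct), and 10 integers whose partner 62−x falls outside [14,38].
By the pigeonhole principle, treating each of those 18 groups as a pigeonhole, one can pick one integer per group — 18 integers — with no two summing to 62.
The 19th integer lands in an occupied pair, forcing a sum of 62.

19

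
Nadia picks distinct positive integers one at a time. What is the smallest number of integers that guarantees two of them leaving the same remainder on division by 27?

By the pigeonhole principle, the 27 residue classes mod 27 are the pigeonholes.
With 27 integers one could put 1 in each residue class and have no class reach 2.
The 28th integer pushes some class to 2, so 27·1 + 1 = 28.

28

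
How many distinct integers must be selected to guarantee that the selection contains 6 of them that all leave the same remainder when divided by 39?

The 39 residue classes mod 39 are the pigeonholes.
With 195 integers one could put 5 in each residue class and have no class reach 6.
The 196th integer pushes some class to 6, so 39·5 + 1 = 196.

196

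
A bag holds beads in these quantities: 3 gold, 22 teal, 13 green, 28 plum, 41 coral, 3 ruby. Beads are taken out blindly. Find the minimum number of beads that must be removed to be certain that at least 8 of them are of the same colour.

35

The 6 colours are the holes; the beads drawn are the pigeons.
To avoid 8 of any one colour, the worst case takes at most 7 of each colour, or every bead of a colour that has fewer than 7.
That gives 3 + 7 + 7 + 7 + 7 + 3 = 34 beads with no colour reaching 8.
The next bead forces some colour to 8, so 34 + 1 = 35.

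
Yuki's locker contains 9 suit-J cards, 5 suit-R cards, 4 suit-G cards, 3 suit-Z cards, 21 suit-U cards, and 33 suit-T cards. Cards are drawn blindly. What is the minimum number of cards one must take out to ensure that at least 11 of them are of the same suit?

By pigeonhole, the 6 suits are the holes; the cards drawn are the pigeons.
To avoid 11 of any one suit, the worst case takes at most 10 of each suit, or every card of a suit that has fewer than 10.
That gives 9 + 5 + 4 + 3 + 10 + 10 = 41 cards with no suit reaching 11.
The next card forces some suit to 11, so 41 + 1 = 42.

42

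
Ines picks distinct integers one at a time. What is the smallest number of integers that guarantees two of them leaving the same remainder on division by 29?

30

The 29 residue classes mod 29 are the pigeonholes.
With 29 integers one could put 1 in each residue class and have no class reach 2.
The 30th integer pushes some class to 2, so 29·1 + 1 = 30.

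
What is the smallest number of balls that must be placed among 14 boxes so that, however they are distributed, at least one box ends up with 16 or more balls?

With 210 balls one could put exactly 15 in each of the 14 boxes, and no box would reach 16.
Pigeonhole: one more ball must land in a box that already has 15, giving it 16.
So 14 × 15 + 1 = 211 balls are required.

211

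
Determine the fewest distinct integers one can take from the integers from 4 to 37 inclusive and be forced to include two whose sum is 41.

Group the elements by complementary pair {x, 41−x}: {4,37}, {5,36}, {6,35}, …, giving 17 two-element pairs.
By pigeonhole, treating each of those 17 groups as a pigeonhole, one can pick one integer per group — 17 integers — with no two summing to 41.
The 18th integer lands in an occupied pair, forcing a sum of 41.

18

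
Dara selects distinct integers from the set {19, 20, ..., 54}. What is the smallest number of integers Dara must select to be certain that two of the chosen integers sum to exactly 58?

27

Group the elements by complementary pair {x, 58−x}: {19,39}, {20,38}, {21,37}, …, giving 10 two-element pairs, the single value 29 (it cannot pair with itself since the integers are distinct), and 15 integers whose partner 58−x falls outside [19,54].
Pigeonhole: treating each of those 26 groups as a pigeonhole, one can pick one integer per group — 26 integers — with no two summing to 58.
The 27th integer lands in an occupied pair, forcing a sum of 58.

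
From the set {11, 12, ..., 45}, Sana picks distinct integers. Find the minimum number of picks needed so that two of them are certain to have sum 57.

19

Two chosen integers sum to 57 exactly when both halves of some pair {x, 57−x} with 12 ≤ x ≤ 57−x ≤ 45 are chosen — 17 such pairs.
The remaining 1 element (those with no distinct partner in range) can never complete a 57-sum, so the worst case takes all of them and one from each pair: 1 + 17 = 18.
By pigeonhole, the 19th integer has to be the second member of some pair, so 18 + 1 = 19.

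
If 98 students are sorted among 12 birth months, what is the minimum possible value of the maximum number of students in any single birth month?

9

Pigeonhole: the 12 birth months are the holes and the 98 students are the pigeons.
If every birth month held at most 8 students, the total would be at most 12 × 8 = 96, which is less than 98.
So some birth month holds at least ⌈98/12⌉ = 9 students.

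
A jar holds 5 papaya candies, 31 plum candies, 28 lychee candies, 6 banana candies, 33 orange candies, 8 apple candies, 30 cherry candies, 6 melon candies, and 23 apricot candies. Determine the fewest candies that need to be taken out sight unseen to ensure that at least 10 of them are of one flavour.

71

Put each drawn candy into a box by flavour. The largest draw with every box below 10 takes min(count, 9) from each flavour; flavours with fewer than 9 contribute all they have.
Σ min(cᵢ, 9) = 5 + 9 + 9 + 6 + 9 + 8 + 9 + 6 + 9 = 70.
Draw number 70 + 1 = 71 must push one box to 10.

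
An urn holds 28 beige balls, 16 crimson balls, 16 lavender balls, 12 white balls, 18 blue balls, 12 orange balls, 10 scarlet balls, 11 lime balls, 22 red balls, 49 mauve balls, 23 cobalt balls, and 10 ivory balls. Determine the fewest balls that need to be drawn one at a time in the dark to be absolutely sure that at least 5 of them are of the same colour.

An adversary could hand out at most 4 balls per colour: 4 + 4 + 4 + 4 + 4 + 4 + 4 + 4 + 4 + 4 + 4 + 4 = 48 balls and still no colour has 5.
By the pigeonhole principle, one more ball lands in a colour already at 4, so 49 draws are enough and 48 are not.

49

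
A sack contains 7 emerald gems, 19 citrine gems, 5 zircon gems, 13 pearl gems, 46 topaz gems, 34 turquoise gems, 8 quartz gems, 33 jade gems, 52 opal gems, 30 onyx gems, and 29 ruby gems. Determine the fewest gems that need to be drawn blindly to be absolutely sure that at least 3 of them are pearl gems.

266

In the worst case for collecting pearl gems, every non-pearl gem comes out first.
There are 7 + 19 + 5 + 46 + 34 + 8 + 33 + 52 + 30 + 29 = 263 non-pearl gems altogether.
After those, each further gem must be pearl, so 263 + 3 = 266 draws guarantee 3 pearl gems.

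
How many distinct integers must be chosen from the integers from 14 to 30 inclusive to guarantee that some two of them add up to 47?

Group the elements by complementary pair {x, 47−x}: {17,30}, {18,29}, {19,28}, …, giving 7 two-element pairs and 3 integers whose partner 47−x falls outside [14,30].
Pigeonhole: treating each of those 10 groups as a pigeonhole, one can pick one integer per group — 10 integers — with no two summing to 47.
The 11th integer lands in an occupied pair, forcing a sum of 47.

11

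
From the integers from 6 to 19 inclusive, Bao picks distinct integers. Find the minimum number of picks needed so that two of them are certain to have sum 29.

Two chosen integers sum to 29 exactly when both halves of some pair {x, 29−x} with 10 ≤ x ≤ 29−x ≤ 19 are chosen — 5 such pairs.
The remaining 4 elements (those with no distinct partner in range) can never complete a 29-sum, so the worst case takes all of them and one from each pair: 4 + 5 = 9.
The 10th integer has to be the second member of some pair, so 9 + 1 = 10.

10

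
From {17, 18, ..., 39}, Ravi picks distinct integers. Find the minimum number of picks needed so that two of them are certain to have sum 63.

16

Two chosen integers sum to 63 exactly when both halves of some pair {x, 63−x} with 24 ≤ x ≤ 63−x ≤ 39 are chosen — 8 such pairs.
The remaining 7 elements (those with no distinct partner in range) can never complete a 63-sum, so the worst case takes all of them and one from each pair: 7 + 8 = 15.
The 16th integer has to be the second member of some pair, so 15 + 1 = 16.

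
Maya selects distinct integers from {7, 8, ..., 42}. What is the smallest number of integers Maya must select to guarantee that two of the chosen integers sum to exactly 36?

Two chosen integers sum to 36 exactly when both halves of some pair {x, 36−x} with 7 ≤ x ≤ 36−x ≤ 29 are chosen — 11 such pairs.
The remaining 14 elements (those with no distinct partner in range) can never complete a 36-sum, so the worst case takes all of them and one from each pair: 14 + 11 = 25.
The 26th integer has to be the second member of some pair, so 25 + 1 = 26.

26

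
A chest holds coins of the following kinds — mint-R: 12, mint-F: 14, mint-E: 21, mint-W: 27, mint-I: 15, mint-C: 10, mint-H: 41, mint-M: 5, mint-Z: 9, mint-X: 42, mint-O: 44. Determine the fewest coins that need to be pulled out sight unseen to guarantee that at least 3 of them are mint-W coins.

216

In the worst case for collecting mint-W coins, every non-mint-W coin comes out first.
There are 12 + 14 + 21 + 15 + 10 + 41 + 5 + 9 + 42 + 44 = 213 non-mint-W coins altogether.
After those, each further coin must be mint-W, so 213 + 3 = 216 draws guarantee 3 mint-W coins.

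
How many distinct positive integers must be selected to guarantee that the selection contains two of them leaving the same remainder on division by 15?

16

By pigeonhole, the 15 residue classes mod 15 are the pigeonholes.
With 15 integers one could put 1 in each residue class and have no class reach 2.
The 16th integer pushes some class to 2, so 15·1 + 1 = 16.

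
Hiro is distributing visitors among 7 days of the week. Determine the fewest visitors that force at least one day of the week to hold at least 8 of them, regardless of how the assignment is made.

50

With 49 visitors one could put exactly 7 in each of the 7 days of the week, and no day of the week would reach 8.
By pigeonhole, one more visitor must land in a day of the week that already has 7, giving it 8.
So 7 × 7 + 1 = 50 visitors are required.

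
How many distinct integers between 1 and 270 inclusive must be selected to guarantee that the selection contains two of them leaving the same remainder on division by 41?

The 41 residue classes mod 41 are the pigeonholes.
With 41 integers one could put 1 in each residue class and have no class reach 2.
The 42nd integer pushes some class to 2, so 41·1 + 1 = 42.

42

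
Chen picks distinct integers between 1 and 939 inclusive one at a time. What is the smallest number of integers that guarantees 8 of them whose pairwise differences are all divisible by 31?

Integers whose pairwise differences are multiples of 31 are exactly those sharing a remainder mod 31. The 31 residue classes mod 31 are the pigeonholes.
With 217 integers one could put 7 in each residue class and have no class reach 8.
The 218th integer pushes some class to 8, so 31·7 + 1 = 218.

218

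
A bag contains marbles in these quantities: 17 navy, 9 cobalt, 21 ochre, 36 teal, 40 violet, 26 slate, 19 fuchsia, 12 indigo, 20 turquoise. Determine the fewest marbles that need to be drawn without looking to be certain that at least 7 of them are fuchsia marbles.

188

In the worst case for collecting fuchsia marbles, every non-fuchsia marble comes out first.
There are 17 + 9 + 21 + 36 + 40 + 26 + 12 + 20 = 181 non-fuchsia marbles altogether.
After those, each further marble must be fuchsia, so 181 + 7 = 188 draws guarantee 7 fuchsia marbles.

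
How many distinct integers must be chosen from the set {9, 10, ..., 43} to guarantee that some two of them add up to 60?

23

Two chosen integers sum to 60 exactly when both halves of some pair {x, 60−x} with 17 ≤ x ≤ 60−x ≤ 43 are chosen — 13 such pairs.
The remaining 9 elements (those with no distinct partner in range) can never complete a 60-sum, so the worst case takes all of them and one from each pair: 9 + 13 = 22.
By the pigeonhole principle, the 23rd integer has to be the second member of some pair, so 22 + 1 = 23.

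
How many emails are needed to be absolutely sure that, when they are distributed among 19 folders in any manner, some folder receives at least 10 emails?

172

With 171 emails one could put exactly 9 in each of the 19 folders, and no folder would reach 10.
By the pigeonhole principle, one more email must land in a folder that already has 9, giving it 10.
So 19 × 9 + 1 = 172 emails are required.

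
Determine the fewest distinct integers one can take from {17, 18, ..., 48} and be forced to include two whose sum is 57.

A set avoiding the sum 57 can contain at most one of each pair {x, 57−x}, plus the 8 elements whose complement lies outside the range.
The integers 29, …, 48 (20 of them) are such a set: any two sum to at least 29+30 = 59 > 57.
Pigeonhole: any 21st integer completes one of the 12 pairs, so 21 choices force a sum of 57.

21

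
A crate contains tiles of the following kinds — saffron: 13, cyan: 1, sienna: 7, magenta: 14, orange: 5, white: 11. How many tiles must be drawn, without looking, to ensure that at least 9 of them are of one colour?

By the pigeonhole principle, put each drawn tile into a box by colour. The largest draw with every box below 9 takes min(count, 8) from each colour; colours with fewer than 8 contribute all they have.
Σ min(cᵢ, 8) = 8 + 1 + 7 + 8 + 5 + 8 = 37.
Draw number 37 + 1 = 38 must push one box to 9.

38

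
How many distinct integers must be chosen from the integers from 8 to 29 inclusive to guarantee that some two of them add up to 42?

15

Two chosen integers sum to 42 exactly when both halves of some pair {x, 42−x} with 13 ≤ x ≤ 42−x ≤ 29 are chosen — 8 such pairs.
The remaining 6 elements (those with no distinct partner in range) can never complete a 42-sum, so the worst case takes all of them and one from each pair: 6 + 8 = 14.
By pigeonhole, the 15th integer has to be the second member of some pair, so 14 + 1 = 15.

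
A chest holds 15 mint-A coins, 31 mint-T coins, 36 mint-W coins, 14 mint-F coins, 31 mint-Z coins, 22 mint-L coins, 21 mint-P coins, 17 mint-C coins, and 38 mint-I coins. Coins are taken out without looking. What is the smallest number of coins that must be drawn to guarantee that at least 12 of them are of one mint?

Pigeonhole: the 9 mints are the holes; the coins drawn are the pigeons.
To avoid 12 of any one mint, the worst case takes at most 11 of each mint.
That gives 11 + 11 + 11 + 11 + 11 + 11 + 11 + 11 + 11 = 99 coins with no mint reaching 12.
The next coin forces some mint to 12, so 99 + 1 = 100.

100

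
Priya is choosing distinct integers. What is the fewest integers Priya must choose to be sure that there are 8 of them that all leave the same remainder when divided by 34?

The 34 residue classes mod 34 are the pigeonholes.
With 238 integers one could put 7 in each residue class and have no class reach 8.
The 239th integer pushes some class to 8, so 34·7 + 1 = 239.

239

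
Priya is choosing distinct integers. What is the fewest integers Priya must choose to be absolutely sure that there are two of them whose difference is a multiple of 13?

Integers whose pairwise differences are multiples of 13 are exactly those sharing a remainder mod 13. The 13 residue classes mod 13 are the pigeonholes.
With 13 integers one could put 1 in each residue class and have no class reach 2.
The 14th integer pushes some class to 2, so 13·1 + 1 = 14.

14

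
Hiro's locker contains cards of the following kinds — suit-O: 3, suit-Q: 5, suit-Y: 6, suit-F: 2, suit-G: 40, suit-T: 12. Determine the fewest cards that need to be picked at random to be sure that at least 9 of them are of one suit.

33

An adversary could hand out at most 8 cards per suit (4 suits run out sooner): 3 + 5 + 6 + 2 + 8 + 8 = 32 cards and still no suit has 9.
One more card lands in a suit already at 8, so 33 draws are enough and 32 are not.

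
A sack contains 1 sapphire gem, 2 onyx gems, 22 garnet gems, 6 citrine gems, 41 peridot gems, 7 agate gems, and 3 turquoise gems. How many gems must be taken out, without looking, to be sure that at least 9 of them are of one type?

By pigeonhole, the 7 types are the holes; the gems drawn are the pigeons.
To avoid 9 of any one type, the worst case takes at most 8 of each type, or every gem of a type that has fewer than 8.
That gives 1 + 2 + 8 + 6 + 8 + 7 + 3 = 35 gems with no type reaching 9.
The next gem forces some type to 9, so 35 + 1 = 36.

36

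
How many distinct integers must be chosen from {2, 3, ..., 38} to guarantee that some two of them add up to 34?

23

A set avoiding the sum 34 can contain at most one of each pair {x, 34−x}, plus the 7 elements whose complement lies outside the range or equal to its own complement.
The integers 17, …, 38 (22 of them) are such a set: any two sum to at least 17+18 = 35 > 34.
Any 23rd integer completes one of the 15 pairs, so 23 choices force a sum of 34.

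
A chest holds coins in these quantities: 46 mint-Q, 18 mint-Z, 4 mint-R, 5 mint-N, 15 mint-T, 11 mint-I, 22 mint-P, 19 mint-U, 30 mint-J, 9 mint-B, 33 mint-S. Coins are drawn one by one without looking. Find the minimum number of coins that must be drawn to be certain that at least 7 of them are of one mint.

64

An adversary could hand out at most 6 coins per mint (mint-R, mint-N run out sooner): 6 + 6 + 4 + 5 + 6 + 6 + 6 + 6 + 6 + 6 + 6 = 63 coins and still no mint has 7.
By the pigeonhole principle, one more coin lands in a mint already at 6, so 64 draws are enough and 63 are not.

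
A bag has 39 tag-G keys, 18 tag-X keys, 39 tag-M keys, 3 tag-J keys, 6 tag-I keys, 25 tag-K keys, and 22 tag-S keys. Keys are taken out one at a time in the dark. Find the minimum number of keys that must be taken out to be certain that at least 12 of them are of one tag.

65

The 7 tags are the holes; the keys drawn are the pigeons.
To avoid 12 of any one tag, the worst case takes at most 11 of each tag, or every key of a tag that has fewer than 11.
That gives 11 + 11 + 11 + 3 + 6 + 11 + 11 = 64 keys with no tag reaching 12.
The next key forces some tag to 12, so 64 + 1 = 65.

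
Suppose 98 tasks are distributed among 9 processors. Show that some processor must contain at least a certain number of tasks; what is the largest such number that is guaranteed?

By pigeonhole, the 9 processors are the holes and the 98 tasks are the pigeons.
If every processor held at most 10 tasks, the total would be at most 9 × 10 = 90, which is less than 98.
So some processor holds at least ⌈98/9⌉ = 11 tasks.

11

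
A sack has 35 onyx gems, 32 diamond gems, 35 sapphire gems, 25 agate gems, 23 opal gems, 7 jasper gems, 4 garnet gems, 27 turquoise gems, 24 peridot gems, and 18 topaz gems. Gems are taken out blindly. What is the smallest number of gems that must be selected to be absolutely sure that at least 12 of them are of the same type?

By the pigeonhole principle, the 10 types are the holes; the gems drawn are the pigeons.
To avoid 12 of any one type, the worst case takes at most 11 of each type, or every gem of a type that has fewer than 11.
That gives 11 + 11 + 11 + 11 + 11 + 7 + 4 + 11 + 11 + 11 = 99 gems with no type reaching 12.
The next gem forces some type to 12, so 99 + 1 = 100.

100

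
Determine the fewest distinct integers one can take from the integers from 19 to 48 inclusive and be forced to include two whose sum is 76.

Two chosen integers sum to 76 exactly when both halves of some pair {x, 76−x} with 28 ≤ x ≤ 76−x ≤ 48 are chosen — 10 such pairs.
The remaining 10 elements (those with no distinct partner in range) can never complete a 76-sum, so the worst case takes all of them and one from each pair: 10 + 10 = 20.
By the pigeonhole principle, the 21st integer has to be the second member of some pair, so 20 + 1 = 21.

21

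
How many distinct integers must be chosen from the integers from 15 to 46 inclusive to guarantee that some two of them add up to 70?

Group the elements by complementary pair {x, 70−x}: {24,46}, {25,45}, {26,44}, …, giving 11 two-element pairs; the single value 35 (it cannot pair with itself since the integers are distinct); and 9 integers whose partner 70−x falls outside [15,46].
Pigeonhole: treating each of those 21 groups as a pigeonhole, one can pick one integer per group — 21 integers — with no two summing to 70.
The 22nd integer lands in an occupied pair, forcing a sum of 70.

22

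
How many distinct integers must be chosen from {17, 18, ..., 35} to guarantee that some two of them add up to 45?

A set avoiding the sum 45 can contain at most one of each pair {x, 45−x}, plus the 7 elements whose complement lies outside the range.
The integers 23, …, 35 (13 of them) are such a set: any two sum to at least 23+24 = 47 > 45.
Any 14th integer completes one of the 6 pairs, so 14 choices force a sum of 45.

14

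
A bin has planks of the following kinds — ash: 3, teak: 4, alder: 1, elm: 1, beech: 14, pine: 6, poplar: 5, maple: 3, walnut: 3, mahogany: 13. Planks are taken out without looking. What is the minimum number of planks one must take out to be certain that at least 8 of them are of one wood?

41

Put each drawn plank into a box by wood. The largest draw with every box below 8 takes min(count, 7) from each wood; woods with fewer than 7 contribute all they have.
Σ min(cᵢ, 7) = 3 + 4 + 1 + 1 + 7 + 6 + 5 + 3 + 3 + 7 = 40.
Draw number 40 + 1 = 41 must push one box to 8.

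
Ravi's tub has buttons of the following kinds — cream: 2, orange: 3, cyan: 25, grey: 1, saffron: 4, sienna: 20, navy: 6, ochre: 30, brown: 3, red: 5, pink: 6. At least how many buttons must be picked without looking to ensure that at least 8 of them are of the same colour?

52

An adversary could hand out at most 7 buttons per colour (8 colours run out sooner): 2 + 3 + 7 + 1 + 4 + 7 + 6 + 7 + 3 + 5 + 6 = 51 buttons and still no colour has 8.
By pigeonhole, one more button lands in a colour already at 7, so 52 draws are enough and 51 are not.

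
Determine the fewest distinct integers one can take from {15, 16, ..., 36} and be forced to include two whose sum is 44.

16

Two chosen integers sum to 44 exactly when both halves of some pair {x, 44−x} with 15 ≤ x ≤ 44−x ≤ 29 are chosen — 7 such pairs.
The remaining 8 elements (those with no distinct partner in range) can never complete a 44-sum, so the worst case takes all of them and one from each pair: 8 + 7 = 15.
Pigeonhole: the 16th integer has to be the second member of some pair, so 15 + 1 = 16.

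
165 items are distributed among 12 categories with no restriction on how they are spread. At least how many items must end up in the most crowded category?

By the pigeonhole principle, the 12 categories are the holes and the 165 items are the pigeons.
If every category held at most 13 items, the total would be at most 12 × 13 = 156, which is less than 165.
So some category holds at least ⌈165/12⌉ = 14 items.

14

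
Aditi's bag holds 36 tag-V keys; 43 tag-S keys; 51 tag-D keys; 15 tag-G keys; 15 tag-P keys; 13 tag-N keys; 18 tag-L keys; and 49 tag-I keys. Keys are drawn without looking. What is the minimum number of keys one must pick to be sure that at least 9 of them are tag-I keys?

200

In the worst case for collecting tag-I keys, every non-tag-I key comes out first.
There are 36 + 43 + 51 + 15 + 15 + 13 + 18 = 191 non-tag-I keys altogether.
After those, each further key must be tag-I, so 191 + 9 = 200 draws guarantee 9 tag-I keys.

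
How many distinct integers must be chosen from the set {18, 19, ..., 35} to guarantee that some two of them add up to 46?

Group the elements by complementary pair {x, 46−x}: {18,28}, {19,27}, {20,26}, …, giving 5 two-element pairs; the single value 23 (it cannot pair with itself since the integers are distinct); and 7 integers whose partner 46−x falls outside [18,35].
Pigeonhole: treating each of those 13 groups as a pigeonhole, one can pick one integer per group — 13 integers — with no two summing to 46.
The 14th integer lands in an occupied pair, forcing a sum of 46.

14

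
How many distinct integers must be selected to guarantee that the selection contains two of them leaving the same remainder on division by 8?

The 8 residue classes mod 8 are the pigeonholes.
With 8 integers one could put 1 in each residue class and have no class reach 2.
The 9th integer pushes some class to 2, so 8·1 + 1 = 9.

9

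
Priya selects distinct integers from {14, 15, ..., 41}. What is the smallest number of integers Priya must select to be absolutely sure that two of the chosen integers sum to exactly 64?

Group the elements by complementary pair {x, 64−x}: {23,41}, {24,40}, {25,39}, …, giving 9 two-element pairs, the single value 32 (it cannot pair with itself since the integers are distinct), and 9 integers whose partner 64−x falls outside [14,41].
Treating each of those 19 groups as a pigeonhole, one can pick one integer per group — 19 integers — with no two summing to 64.
The 20th integer lands in an occupied pair, forcing a sum of 64.

20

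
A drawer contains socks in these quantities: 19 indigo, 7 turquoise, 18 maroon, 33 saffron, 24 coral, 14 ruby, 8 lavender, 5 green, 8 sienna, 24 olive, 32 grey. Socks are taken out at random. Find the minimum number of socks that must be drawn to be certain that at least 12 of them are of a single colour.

An adversary could hand out at most 11 socks per colour (4 colours run out sooner): 11 + 7 + 11 + 11 + 11 + 11 + 8 + 5 + 8 + 11 + 11 = 105 socks and still no colour has 12.
One more sock lands in a colour already at 11, so 106 draws are enough and 105 are not.

106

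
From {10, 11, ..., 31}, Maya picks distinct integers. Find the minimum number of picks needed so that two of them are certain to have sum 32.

Group the elements by complementary pair {x, 32−x}: {10,22}, {11,21}, {12,20}, …, giving 6 two-element pairs, the single value 16 (it cannot pair with itself since the integers are distinct), and 9 integers whose partner 32−x falls outside [10,31].
By pigeonhole, treating each of those 16 groups as a pigeonhole, one can pick one integer per group — 16 integers — with no two summing to 32.
The 17th integer lands in an occupied pair, forcing a sum of 32.

17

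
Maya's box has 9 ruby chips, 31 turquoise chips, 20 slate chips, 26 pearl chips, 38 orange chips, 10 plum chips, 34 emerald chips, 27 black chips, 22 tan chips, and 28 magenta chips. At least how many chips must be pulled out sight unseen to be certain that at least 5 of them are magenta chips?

222

In the worst case for collecting magenta chips, every non-magenta chip comes out first.
There are 9 + 31 + 20 + 26 + 38 + 10 + 34 + 27 + 22 = 217 non-magenta chips altogether.
After those, each further chip must be magenta, so 217 + 5 = 222 draws guarantee 5 magenta chips.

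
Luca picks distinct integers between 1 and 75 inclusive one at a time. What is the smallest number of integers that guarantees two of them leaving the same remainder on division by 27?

28

Pigeonhole: the 27 residue classes mod 27 are the pigeonholes.
With 27 integers one could put 1 in each residue class and have no class reach 2.
The 28th integer pushes some class to 2, so 27·1 + 1 = 28.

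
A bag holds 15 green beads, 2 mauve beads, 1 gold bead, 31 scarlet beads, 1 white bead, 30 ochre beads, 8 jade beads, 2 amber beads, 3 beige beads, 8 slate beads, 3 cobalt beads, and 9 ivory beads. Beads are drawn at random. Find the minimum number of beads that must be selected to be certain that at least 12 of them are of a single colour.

71

The 12 colours are the holes; the beads drawn are the pigeons.
To avoid 12 of any one colour, the worst case takes at most 11 of each colour, or every bead of a colour that has fewer than 11.
That gives 11 + 2 + 1 + 11 + 1 + 11 + 8 + 2 + 3 + 8 + 3 + 9 = 70 beads with no colour reaching 12.
The next bead forces some colour to 12, so 70 + 1 = 71.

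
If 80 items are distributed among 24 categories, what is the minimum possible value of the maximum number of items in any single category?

The 24 categories are the holes and the 80 items are the pigeons.
If every category held at most 3 items, the total would be at most 24 × 3 = 72, which is less than 80.
So some category holds at least ⌈80/24⌉ = 4 items.

4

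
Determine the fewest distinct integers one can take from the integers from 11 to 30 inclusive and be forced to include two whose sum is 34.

15

A set avoiding the sum 34 can contain at most one of each pair {x, 34−x}, plus the 8 elements whose complement lies outside the range or equal to its own complement.
The integers 17, …, 30 (14 of them) are such a set: any two sum to at least 17+18 = 35 > 34.
Any 15th integer completes one of the 6 pairs, so 15 choices force a sum of 34.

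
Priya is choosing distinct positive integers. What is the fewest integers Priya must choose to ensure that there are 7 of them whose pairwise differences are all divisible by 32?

193

Integers whose pairwise differences are multiples of 32 are exactly those sharing a remainder mod 32. By the pigeonhole principle, the 32 residue classes mod 32 are the pigeonholes.
With 192 integers one could put 6 in each residue class and have no class reach 7.
The 193rd integer pushes some class to 7, so 32·6 + 1 = 193.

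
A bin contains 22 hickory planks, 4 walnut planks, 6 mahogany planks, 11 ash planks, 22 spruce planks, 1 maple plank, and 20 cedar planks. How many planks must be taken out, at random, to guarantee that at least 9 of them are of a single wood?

44

By the pigeonhole principle, the 7 woods are the holes; the planks drawn are the pigeons.
To avoid 9 of any one wood, the worst case takes at most 8 of each wood, or every plank of a wood that has fewer than 8.
That gives 8 + 4 + 6 + 8 + 8 + 1 + 8 = 43 planks with no wood reaching 9.
The next plank forces some wood to 9, so 43 + 1 = 44.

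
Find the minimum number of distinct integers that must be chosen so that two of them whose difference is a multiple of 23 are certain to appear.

Integers whose pairwise differences are multiples of 23 are exactly those sharing a remainder mod 23. Pigeonhole: the 23 residue classes mod 23 are the pigeonholes.
With 23 integers one could put 1 in each residue class and have no class reach 2.
The 24th integer pushes some class to 2, so 23·1 + 1 = 24.

24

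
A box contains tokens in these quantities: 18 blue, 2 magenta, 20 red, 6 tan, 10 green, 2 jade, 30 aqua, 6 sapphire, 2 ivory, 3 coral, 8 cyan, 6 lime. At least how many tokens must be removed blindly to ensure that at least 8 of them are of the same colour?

63

An adversary could hand out at most 7 tokens per colour (7 colours run out sooner): 7 + 2 + 7 + 6 + 7 + 2 + 7 + 6 + 2 + 3 + 7 + 6 = 62 tokens and still no colour has 8.
One more token lands in a colour already at 7, so 63 draws are enough and 62 are not.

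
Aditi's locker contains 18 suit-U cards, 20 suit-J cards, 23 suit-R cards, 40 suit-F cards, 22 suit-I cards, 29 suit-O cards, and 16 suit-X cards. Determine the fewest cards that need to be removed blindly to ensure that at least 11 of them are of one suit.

71

Pigeonhole: put each drawn card into a box by suit. The largest draw with every box below 11 takes min(count, 10) from each suit.
Σ min(cᵢ, 10) = 10 + 10 + 10 + 10 + 10 + 10 + 10 = 70.
Draw number 70 + 1 = 71 must push one box to 11.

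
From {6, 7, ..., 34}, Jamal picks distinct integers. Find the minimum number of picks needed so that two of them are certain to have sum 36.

18

A set avoiding the sum 36 can contain at most one of each pair {x, 36−x}, plus the 5 elements whose complement lies outside the range or equal to its own complement.
The integers 18, …, 34 (17 of them) are such a set: any two sum to at least 18+19 = 37 > 36.
By the pigeonhole principle, any 18th integer completes one of the 12 pairs, so 18 choices force a sum of 36.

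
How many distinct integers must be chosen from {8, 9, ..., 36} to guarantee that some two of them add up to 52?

20

A set avoiding the sum 52 can contain at most one of each pair {x, 52−x}, plus the 9 elements whose complement lies outside the range or equal to its own complement.
The integers 8, …, 26 (19 of them) are such a set: any two sum to at least 8+9 = 17 and at most 25+26 = 51 < 52.
Any 20th integer completes one of the 10 pairs, so 20 choices force a sum of 52.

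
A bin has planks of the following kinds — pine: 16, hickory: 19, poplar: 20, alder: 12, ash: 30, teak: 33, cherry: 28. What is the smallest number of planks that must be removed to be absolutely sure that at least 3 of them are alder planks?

In the worst case for collecting alder planks, every non-alder plank comes out first.
There are 16 + 19 + 20 + 30 + 33 + 28 = 146 non-alder planks altogether.
After those, each further plank must be alder, so 146 + 3 = 149 draws guarantee 3 alder planks.

149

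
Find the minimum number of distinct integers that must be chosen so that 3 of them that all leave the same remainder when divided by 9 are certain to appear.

The 9 residue classes mod 9 are the pigeonholes.
With 18 integers one could put 2 in each residue class and have no class reach 3.
The 19th integer pushes some class to 3, so 9·2 + 1 = 19.

19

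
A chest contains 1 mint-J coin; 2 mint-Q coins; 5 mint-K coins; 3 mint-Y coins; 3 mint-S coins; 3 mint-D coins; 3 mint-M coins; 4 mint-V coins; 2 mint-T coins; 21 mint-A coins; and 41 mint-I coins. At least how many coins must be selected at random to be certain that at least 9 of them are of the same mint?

An adversary could hand out at most 8 coins per mint (9 mints run out sooner): 1 + 2 + 5 + 3 + 3 + 3 + 3 + 4 + 2 + 8 + 8 = 42 coins and still no mint has 9.
One more coin lands in a mint already at 8, so 43 draws are enough and 42 are not.

43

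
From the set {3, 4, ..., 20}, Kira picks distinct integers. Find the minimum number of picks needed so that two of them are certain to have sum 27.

Group the elements by complementary pair {x, 27−x}: {7,20}, {8,19}, {9,18}, …, giving 7 two-element pairs and 4 integers whose partner 27−x falls outside [3,20].
Treating each of those 11 groups as a pigeonhole, one can pick one integer per group — 11 integers — with no two summing to 27.
The 12th integer lands in an occupied pair, forcing a sum of 27.

12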